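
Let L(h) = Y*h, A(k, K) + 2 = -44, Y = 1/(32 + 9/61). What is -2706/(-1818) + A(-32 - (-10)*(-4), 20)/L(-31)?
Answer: 28185259/572973 ≈ 49.191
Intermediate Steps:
Y = 61/1961 (Y = 1/(32 + 9*(1/61)) = 1/(32 + 9/61) = 1/(1961/61) = 61/1961 ≈ 0.031107)
A(k, K) = -46 (A(k, K) = -2 - 44 = -46)
L(h) = 61*h/1961
-2706/(-1818) + A(-32 - (-10)*(-4), 20)/L(-31) = -2706/(-1818) - 46/((61/1961)*(-31)) = -2706*(-1/1818) - 46/(-1891/1961) = 451/303 - 46*(-1961/1891) = 451/303 + 90206/1891 = 28185259/572973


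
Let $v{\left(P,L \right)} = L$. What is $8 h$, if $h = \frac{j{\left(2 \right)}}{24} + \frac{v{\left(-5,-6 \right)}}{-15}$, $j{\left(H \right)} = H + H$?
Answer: $\frac{68}{15} \approx 4.5333$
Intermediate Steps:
$j{\left(H \right)} = 2 H$
$h = \frac{17}{30}$ ($h = \frac{2 \cdot 2}{24} - \frac{6}{-15} = 4 \cdot \frac{1}{24} - - \frac{2}{5} = \frac{1}{6} + \frac{2}{5} = \frac{17}{30} \approx 0.56667$)
$8 h = 8 \cdot \frac{17}{30} = \frac{68}{15}$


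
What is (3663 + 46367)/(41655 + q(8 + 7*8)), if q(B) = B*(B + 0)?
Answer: 50030/45751 ≈ 1.0935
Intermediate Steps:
q(B) = B² (q(B) = B*B = B²)
(3663 + 46367)/(41655 + q(8 + 7*8)) = (3663 + 46367)/(41655 + (8 + 7*8)²) = 50030/(41655 + (8 + 56)²) = 50030/(41655 + 64²) = 50030/(41655 + 4096) = 50030/45751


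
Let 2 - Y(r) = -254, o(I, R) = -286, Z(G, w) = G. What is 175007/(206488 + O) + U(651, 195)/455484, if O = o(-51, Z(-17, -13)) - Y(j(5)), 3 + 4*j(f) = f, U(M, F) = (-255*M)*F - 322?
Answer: -3293513121787/46902553932 ≈ -70.220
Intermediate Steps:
U(M, F) = -322 - 255*F*M (U(M, F) = -255*F*M - 322 = -322 - 255*F*M)
j(f) = -3/4 + f/4
Y(r) = 256 (Y(r) = 2 - 1*(-254) = 2 + 254 = 256)
O = -542 (O = -286 - 1*256 = -286 - 256 = -542)
175007/(206488 + O) + U(651, 195)/455484 = 175007/(206488 - 542) + (-322 - 255*195*651)/455484 = 175007/205946 + (-322 - 32370975)*(1/455484) = 175007*(1/205946) - 32371297*1/455484 = 175007/205946 - 32371297/455484 = -3293513121787/46902553932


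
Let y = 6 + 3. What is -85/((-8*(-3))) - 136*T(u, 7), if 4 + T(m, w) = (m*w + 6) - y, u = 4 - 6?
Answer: 68459/24 ≈ 2852.5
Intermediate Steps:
y = 9
u = -2
T(m, w) = -7 + m*w (T(m, w) = -4 + ((m*w + 6) - 1*9) = -4 + ((6 + m*w) - 9) = -4 + (-3 + m*w) = -7 + m*w)
-85/((-8*(-3))) - 136*T(u, 7) = -85/((-8*(-3))) - 136*(-7 - 2*7) = -85/24 - 136*(-7 - 14) = -85*1/24 - 136*(-21) = -85/24 + 2856 = 68459/24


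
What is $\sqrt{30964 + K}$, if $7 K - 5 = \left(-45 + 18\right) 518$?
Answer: $\frac{\sqrt{1419369}}{7} \approx 170.2$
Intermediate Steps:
$K = - \frac{13981}{7}$ ($K = \frac{5}{7} + \frac{\left(-45 + 18\right) 518}{7} = \frac{5}{7} + \frac{\left(-27\right) 518}{7} = \frac{5}{7} + \frac{1}{7} \left(-13986\right) = \frac{5}{7} - 1998 = - \frac{13981}{7} \approx -1997.3$)
$\sqrt{30964 + K} = \sqrt{30964 - \frac{13981}{7}} = \sqrt{\frac{202767}{7}} = \frac{\sqrt{1419369}}{7}$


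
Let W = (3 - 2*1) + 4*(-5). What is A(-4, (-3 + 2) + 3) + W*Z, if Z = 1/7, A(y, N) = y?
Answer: -47/7 ≈ -6.7143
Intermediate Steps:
Z = ⅐ ≈ 0.14286
W = -19 (W = (3 - 2) - 20 = 1 - 20 = -19)
A(-4, (-3 + 2) + 3) + W*Z = -4 - 19*⅐ = -4 - 19/7 = -47/7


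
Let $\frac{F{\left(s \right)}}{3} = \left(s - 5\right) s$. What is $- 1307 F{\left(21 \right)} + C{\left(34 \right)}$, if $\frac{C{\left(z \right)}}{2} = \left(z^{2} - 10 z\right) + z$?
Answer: $-1315756$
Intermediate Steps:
$C{\left(z \right)} = - 18 z + 2 z^{2}$ ($C{\left(z \right)} = 2 \left(\left(z^{2} - 10 z\right) + z\right) = 2 \left(z^{2} - 9 z\right) = - 18 z + 2 z^{2}$)
$F{\left(s \right)} = 3 s \left(-5 + s\right)$ ($F{\left(s \right)} = 3 \left(s - 5\right) s = 3 \left(-5 + s\right) s = 3 s \left(-5 + s\right)$)
$- 1307 F{\left(21 \right)} + C{\left(34 \right)} = - 1307 \cdot 3 \cdot 21 \left(-5 + 21\right) + 2 \cdot 34 \left(-9 + 34\right) = - 1307 \cdot 3 \cdot 21 \cdot 16 + 2 \cdot 34 \cdot 25 = \left(-1307\right) 1008 + 1700 = -1317456 + 1700 = -1315756$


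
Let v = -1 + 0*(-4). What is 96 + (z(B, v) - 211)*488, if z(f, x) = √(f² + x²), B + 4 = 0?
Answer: -102872 + 488*√17 ≈ -1.0086e+5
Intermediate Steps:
B = -4 (B = -4 + 0 = -4)
v = -1 (v = -1 + 0 = -1)
96 + (z(B, v) - 211)*488 = 96 + (√((-4)² + (-1)²) - 211)*488 = 96 + (√(16 + 1) - 211)*488 = 96 + (√17 - 211)*488 = 96 + (-211 + √17)*488 = 96 + (-102968 + 488*√17) = -102872 + 488*√17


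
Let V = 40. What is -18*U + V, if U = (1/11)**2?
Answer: 4822/121 ≈ 39.851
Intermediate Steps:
U = 1/121 (U = (1/11)**2 = 1/121 ≈ 0.0082645)
-18*U + V = -18*1/121 + 40 = -18/121 + 40 = 4822/121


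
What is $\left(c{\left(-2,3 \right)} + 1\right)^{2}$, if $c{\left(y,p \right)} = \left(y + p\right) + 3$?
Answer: $25$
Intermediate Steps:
$c{\left(y,p \right)} = 3 + p + y$ ($c{\left(y,p \right)} = \left(p + y\right) + 3 = 3 + p + y$)
$\left(c{\left(-2,3 \right)} + 1\right)^{2} = \left(\left(3 + 3 - 2\right) + 1\right)^{2} = \left(4 + 1\right)^{2} = 5^{2} = 25$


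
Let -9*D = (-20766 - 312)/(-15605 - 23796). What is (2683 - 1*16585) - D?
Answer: -547750360/39401 ≈ -13902.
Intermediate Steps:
D = -2342/39401 (D = -(-20766 - 312)/(9*(-15605 - 23796)) = -(-2342)/(-39401) = -(-2342)*(-1)/39401 = -1/9*21078/39401 = -2342/39401 ≈ -0.059440)
(2683 - 1*16585) - D = (2683 - 1*16585) - 1*(-2342/39401) = (2683 - 16585) + 2342/39401 = -13902 + 2342/39401 = -547750360/39401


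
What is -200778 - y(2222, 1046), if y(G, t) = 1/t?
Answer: -210013789/1046 ≈ -2.0078e+5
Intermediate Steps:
-200778 - y(2222, 1046) = -200778 - 1/1046 = -210013789/1046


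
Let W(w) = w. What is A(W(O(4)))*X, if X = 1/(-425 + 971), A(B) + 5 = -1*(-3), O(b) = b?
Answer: -1/273 ≈ -0.0036630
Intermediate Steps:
A(B) = -2 (A(B) = -5 - 1*(-3) = -5 + 3 = -2)
X = 1/546 ≈ 0.0018315
A(W(O(4)))*X = -2*1/546 = -1/273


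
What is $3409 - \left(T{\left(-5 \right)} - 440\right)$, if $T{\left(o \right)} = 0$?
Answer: $3849$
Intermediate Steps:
$3409 - \left(T{\left(-5 \right)} - 440\right) = 3409 - \left(0 - 440\right) = 3409 - -440 = 3409 + 440 = 3849$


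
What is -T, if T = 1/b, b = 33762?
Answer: -1/33762 ≈ -2.9619e-5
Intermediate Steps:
T = 1/33762 ≈ 2.9619e-5
-T = -1*1/33762 = -1/33762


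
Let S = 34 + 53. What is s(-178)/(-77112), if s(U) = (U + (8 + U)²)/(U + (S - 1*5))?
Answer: 4787/1233792 ≈ 0.0038799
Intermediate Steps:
S = 87
s(U) = (U + (8 + U)²)/(82 + U) (s(U) = (U + (8 + U)²)/(U + (87 - 1*5)) = (U + (8 + U)²)/(U + (87 - 5)) = (U + (8 + U)²)/(U + 82) = (U + (8 + U)²)/(82 + U))
s(-178)/(-77112) = ((-178 + (8 - 178)²)/(82 - 178))/(-77112) = ((-178 + (-170)²)/(-96))*(-1/77112) = -(-178 + 28900)/96*(-1/77112) = -1/96*28722*(-1/77112) = -4787/16*(-1/77112) = 4787/1233792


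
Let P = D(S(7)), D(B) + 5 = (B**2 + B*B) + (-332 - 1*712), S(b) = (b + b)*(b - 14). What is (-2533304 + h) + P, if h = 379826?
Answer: -2135319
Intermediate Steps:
S(b) = 2*b*(-14 + b) (S(b) = (2*b)*(-14 + b) = 2*b*(-14 + b))
D(B) = -1049 + 2*B**2 (D(B) = -5 + ((B**2 + B*B) + (-332 - 1*712)) = -5 + ((B**2 + B**2) + (-332 - 712)) = -5 + (2*B**2 - 1044) = -5 + (-1044 + 2*B**2) = -1049 + 2*B**2)
P = 18159 (P = -1049 + 2*(2*7*(-14 + 7))**2 = -1049 + 2*(2*7*(-7))**2 = -1049 + 2*(-98)**2 = -1049 + 2*9604 = -1049 + 19208 = 18159)
(-2533304 + h) + P = (-2533304 + 379826) + 18159 = -2153478 + 18159 = -2135319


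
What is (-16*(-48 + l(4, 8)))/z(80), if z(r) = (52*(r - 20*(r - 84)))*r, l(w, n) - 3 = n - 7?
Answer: 11/10400 ≈ 0.0010577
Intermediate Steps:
l(w, n) = -4 + n (l(w, n) = 3 + (n - 7) = 3 + (-7 + n) = -4 + n)
z(r) = r*(87360 - 988*r) (z(r) = (52*(r - 20*(-84 + r)))*r = (52*(r + (1680 - 20*r)))*r = (52*(1680 - 19*r))*r = (87360 - 988*r)*r = r*(87360 - 988*r))
(-16*(-48 + l(4, 8)))/z(80) = (-16*(-48 + (-4 + 8)))/((52*80*(1680 - 19*80))) = (-16*(-48 + 4))/((52*80*(1680 - 1520))) = (-16*(-44))/((52*80*160)) = 704/665600 = 704*(1/665600) = 11/10400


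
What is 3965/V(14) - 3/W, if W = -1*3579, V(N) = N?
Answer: 4730259/16702 ≈ 283.22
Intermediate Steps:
W = -3579
3965/V(14) - 3/W = 3965/14 - 3/(-3579) = 3965*(1/14) - 3*(-1/3579) = 3965/14 + 1/1193 = 4730259/16702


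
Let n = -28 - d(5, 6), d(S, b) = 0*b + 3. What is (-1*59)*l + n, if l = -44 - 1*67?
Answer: 6518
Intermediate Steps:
l = -111 (l = -44 - 67 = -111)
d(S, b) = 3 (d(S, b) = 0 + 3 = 3)
n = -31 (n = -28 - 1*3 = -28 - 3 = -31)
(-1*59)*l + n = -1*59*(-111) - 31 = -59*(-111) - 31 = 6549 - 31 = 6518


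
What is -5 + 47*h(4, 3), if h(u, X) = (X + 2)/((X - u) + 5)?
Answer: 215/4 ≈ 53.750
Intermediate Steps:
h(u, X) = (2 + X)/(5 + X - u)
-5 + 47*h(4, 3) = -5 + 47*((2 + 3)/(5 + 3 - 1*4)) = -5 + 47*(5/(5 + 3 - 4)) = -5 + 47*(5/4) = -5 + 235/4 = 215/4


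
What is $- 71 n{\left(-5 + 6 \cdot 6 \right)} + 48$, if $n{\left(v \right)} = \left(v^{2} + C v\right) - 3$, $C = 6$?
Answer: $-81176$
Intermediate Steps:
$n{\left(v \right)} = -3 + v^{2} + 6 v$ ($n{\left(v \right)} = \left(v^{2} + 6 v\right) - 3 = -3 + v^{2} + 6 v$)
$- 71 n{\left(-5 + 6 \cdot 6 \right)} + 48 = - 71 \left(-3 + \left(-5 + 6 \cdot 6\right)^{2} + 6 \left(-5 + 6 \cdot 6\right)\right) + 48 = - 71 \left(-3 + \left(-5 + 36\right)^{2} + 6 \left(-5 + 36\right)\right) + 48 = - 71 \left(-3 + 31^{2} + 6 \cdot 31\right) + 48 = - 71 \left(-3 + 961 + 186\right) + 48 = \left(-71\right) 1144 + 48 = -81224 + 48 = -81176$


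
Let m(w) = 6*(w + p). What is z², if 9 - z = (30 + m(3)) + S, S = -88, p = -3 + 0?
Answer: 4489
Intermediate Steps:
p = -3
m(w) = -18 + 6*w (m(w) = 6*(w - 3) = 6*(-3 + w) = -18 + 6*w)
z = 67 (z = 9 - ((30 + (-18 + 6*3)) - 88) = 9 - ((30 + (-18 + 18)) - 88) = 9 - ((30 + 0) - 88) = 9 - (30 - 88) = 9 - 1*(-58) = 9 + 58 = 67)
z² = 67² = 4489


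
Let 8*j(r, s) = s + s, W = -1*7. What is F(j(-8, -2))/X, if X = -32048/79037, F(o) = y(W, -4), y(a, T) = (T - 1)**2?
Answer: -1975925/32048 ≈ -61.655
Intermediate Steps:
W = -7
y(a, T) = (-1 + T)**2
j(r, s) = s/4 (j(r, s) = (s + s)/8 = (2*s)/8 = s/4)
F(o) = 25 (F(o) = (-1 - 4)**2 = (-5)**2 = 25)
X = -32048/79037 (X = -32048*1/79037 = -32048/79037 ≈ -0.40548)
F(j(-8, -2))/X = 25/(-32048/79037) = 25*(-79037/32048) = -1975925/32048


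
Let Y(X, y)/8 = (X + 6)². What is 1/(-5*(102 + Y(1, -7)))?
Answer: -1/2470 ≈ -0.00040486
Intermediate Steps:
Y(X, y) = 8*(6 + X)² (Y(X, y) = 8*(X + 6)² = 8*(6 + X)²)
1/(-5*(102 + Y(1, -7))) = 1/(-5*(102 + 8*(6 + 1)²)) = 1/(-5*(102 + 8*7²)) = 1/(-5*(102 + 8*49)) = 1/(-5*(102 + 392)) = 1/(-5*494) = 1/(-2470) = -1/2470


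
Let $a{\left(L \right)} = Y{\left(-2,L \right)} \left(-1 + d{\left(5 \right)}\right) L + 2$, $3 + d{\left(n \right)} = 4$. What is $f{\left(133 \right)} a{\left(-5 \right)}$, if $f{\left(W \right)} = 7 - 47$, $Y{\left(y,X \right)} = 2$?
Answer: $-80$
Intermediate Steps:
$d{\left(n \right)} = 1$ ($d{\left(n \right)} = -3 + 4 = 1$)
$f{\left(W \right)} = -40$
$a{\left(L \right)} = 2$ ($a{\left(L \right)} = 2 \left(-1 + 1\right) L + 2 = 2 \cdot 0 L + 2 = 0 L + 2 = 0 + 2 = 2$)
$f{\left(133 \right)} a{\left(-5 \right)} = \left(-40\right) 2 = -80$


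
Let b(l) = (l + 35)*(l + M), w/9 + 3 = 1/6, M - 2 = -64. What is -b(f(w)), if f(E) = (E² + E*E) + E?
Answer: -1589030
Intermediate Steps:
M = -62 (M = 2 - 64 = -62)
w = -51/2 (w = -27 + 9/6 = -27 + 9*(⅙) = -27 + 3/2 = -51/2 ≈ -25.500)
f(E) = E + 2*E² (f(E) = (E² + E²) + E = 2*E² + E = E + 2*E²)
b(l) = (-62 + l)*(35 + l) (b(l) = (l + 35)*(l - 62) = (35 + l)*(-62 + l) = (-62 + l)*(35 + l))
-b(f(w)) = -(-2170 + (-51*(1 + 2*(-51/2))/2)² - (-1377)*(1 + 2*(-51/2))/2) = -(-2170 + (-51*(1 - 51)/2)² - (-1377)*(1 - 51)/2) = -(-2170 + (-51/2*(-50))² - (-1377)*(-50)/2) = -(-2170 + 1275² - 27*1275) = -(-2170 + 1625625 - 34425) = -1*1589030 = -1589030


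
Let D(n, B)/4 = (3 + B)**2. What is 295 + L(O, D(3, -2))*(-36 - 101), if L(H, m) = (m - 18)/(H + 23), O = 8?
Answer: 11063/31 ≈ 356.87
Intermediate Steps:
D(n, B) = 4*(3 + B)**2
L(H, m) = (-18 + m)/(23 + H)
295 + L(O, D(3, -2))*(-36 - 101) = 295 + ((-18 + 4*(3 - 2)**2)/(23 + 8))*(-36 - 101) = 295 + ((-18 + 4*1**2)/31)*(-137) = 295 + ((-18 + 4*1)/31)*(-137) = 295 + ((-18 + 4)/31)*(-137) = 295 + ((1/31)*(-14))*(-137) = 295 - 14/31*(-137) = 295 + 1918/31 = 11063/31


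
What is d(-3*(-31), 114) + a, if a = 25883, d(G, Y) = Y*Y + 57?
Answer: 38936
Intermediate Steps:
d(G, Y) = 57 + Y² (d(G, Y) = Y² + 57 = 57 + Y²)
d(-3*(-31), 114) + a = (57 + 114²) + 25883 = (57 + 12996) + 25883 = 13053 + 25883 = 38936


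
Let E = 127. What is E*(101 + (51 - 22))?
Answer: 16510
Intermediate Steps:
E*(101 + (51 - 22)) = 127*(101 + (51 - 22)) = 127*(101 + 29) = 127*130 = 16510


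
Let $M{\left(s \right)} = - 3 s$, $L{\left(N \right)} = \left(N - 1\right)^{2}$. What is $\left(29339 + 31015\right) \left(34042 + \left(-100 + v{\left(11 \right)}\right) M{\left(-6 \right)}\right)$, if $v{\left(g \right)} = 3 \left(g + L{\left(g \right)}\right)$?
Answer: $2307695544$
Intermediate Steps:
$L{\left(N \right)} = \left(-1 + N\right)^{2}$
$v{\left(g \right)} = 3 g + 3 \left(-1 + g\right)^{2}$ ($v{\left(g \right)} = 3 \left(g + \left(-1 + g\right)^{2}\right) = 3 g + 3 \left(-1 + g\right)^{2}$)
$\left(29339 + 31015\right) \left(34042 + \left(-100 + v{\left(11 \right)}\right) M{\left(-6 \right)}\right) = \left(29339 + 31015\right) \left(34042 + \left(-100 + \left(3 \cdot 11 + 3 \left(-1 + 11\right)^{2}\right)\right) \left(\left(-3\right) \left(-6\right)\right)\right) = 60354 \left(34042 + \left(-100 + \left(33 + 3 \cdot 10^{2}\right)\right) 18\right) = 60354 \left(34042 + \left(-100 + \left(33 + 3 \cdot 100\right)\right) 18\right) = 60354 \left(34042 + \left(-100 + \left(33 + 300\right)\right) 18\right) = 60354 \left(34042 + \left(-100 + 333\right) 18\right) = 60354 \left(34042 + 233 \cdot 18\right) = 60354 \left(34042 + 4194\right) = 60354 \cdot 38236 = 2307695544$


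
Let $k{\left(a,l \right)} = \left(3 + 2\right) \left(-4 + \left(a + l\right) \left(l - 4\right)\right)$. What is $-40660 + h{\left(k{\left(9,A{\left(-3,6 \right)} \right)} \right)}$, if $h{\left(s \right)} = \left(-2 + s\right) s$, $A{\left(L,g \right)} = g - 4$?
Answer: $-23500$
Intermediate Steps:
$A{\left(L,g \right)} = -4 + g$ ($A{\left(L,g \right)} = g - 4 = -4 + g$)
$k{\left(a,l \right)} = -20 + 5 \left(-4 + l\right) \left(a + l\right)$ ($k{\left(a,l \right)} = 5 \left(-4 + \left(a + l\right) \left(-4 + l\right)\right) = 5 \left(-4 + \left(-4 + l\right) \left(a + l\right)\right) = -20 + 5 \left(-4 + l\right) \left(a + l\right)$)
$h{\left(s \right)} = s \left(-2 + s\right)$
$-40660 + h{\left(k{\left(9,A{\left(-3,6 \right)} \right)} \right)} = -40660 + \left(-20 - 180 - 20 \left(-4 + 6\right) + 5 \left(-4 + 6\right)^{2} + 5 \cdot 9 \left(-4 + 6\right)\right) \left(-2 - \left(200 - 25 \left(-4 + 6\right) - 5 \left(-4 + 6\right)^{2}\right)\right) = -40660 + \left(-20 - 180 - 40 + 5 \cdot 2^{2} + 5 \cdot 9 \cdot 2\right) \left(-2 - \left(240 - 90 - 20\right)\right) = -40660 + \left(-20 - 180 - 40 + 5 \cdot 4 + 90\right) \left(-2 - 130\right) = -40660 + \left(-20 - 180 - 40 + 20 + 90\right) \left(-2 - 130\right) = -40660 - 130 \left(-2 - 130\right) = -40660 - -17160 = -40660 + 17160 = -23500$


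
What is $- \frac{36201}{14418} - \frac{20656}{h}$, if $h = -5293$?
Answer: $\frac{35402105}{25438158} \approx 1.3917$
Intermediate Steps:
$- \frac{36201}{14418} - \frac{20656}{h} = - \frac{36201}{14418} - \frac{20656}{-5293} = \left(-36201\right) \frac{1}{14418} - - \frac{20656}{5293} = - \frac{12067}{4806} + \frac{20656}{5293} = \frac{35402105}{25438158}$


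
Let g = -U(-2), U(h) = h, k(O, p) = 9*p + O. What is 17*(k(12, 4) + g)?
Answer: 850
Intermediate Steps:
k(O, p) = O + 9*p
g = 2 (g = -1*(-2) = 2)
17*(k(12, 4) + g) = 17*((12 + 9*4) + 2) = 17*((12 + 36) + 2) = 17*(48 + 2) = 17*50 = 850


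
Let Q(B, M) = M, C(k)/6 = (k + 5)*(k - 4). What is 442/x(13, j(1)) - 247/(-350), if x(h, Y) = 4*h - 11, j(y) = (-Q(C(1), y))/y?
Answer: 164827/14350 ≈ 11.486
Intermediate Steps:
C(k) = 6*(-4 + k)*(5 + k) (C(k) = 6*((k + 5)*(k - 4)) = 6*((5 + k)*(-4 + k)) = 6*((-4 + k)*(5 + k)) = 6*(-4 + k)*(5 + k))
j(y) = -1 (j(y) = (-y)/y = -1)
x(h, Y) = -11 + 4*h
442/x(13, j(1)) - 247/(-350) = 442/(-11 + 4*13) - 247/(-350) = 442/(-11 + 52) - 247*(-1/350) = 442/41 + 247/350 = 164827/14350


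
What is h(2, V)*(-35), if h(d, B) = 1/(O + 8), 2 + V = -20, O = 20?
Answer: -5/4 ≈ -1.2500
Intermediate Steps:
V = -22 (V = -2 - 20 = -22)
h(d, B) = 1/28 (h(d, B) = 1/(20 + 8) = 1/28)
h(2, V)*(-35) = (1/28)*(-35) = -5/4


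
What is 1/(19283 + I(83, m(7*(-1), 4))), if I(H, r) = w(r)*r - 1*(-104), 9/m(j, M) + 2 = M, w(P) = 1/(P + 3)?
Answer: 5/96938 ≈ 5.1579e-5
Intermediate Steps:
w(P) = 1/(3 + P)
m(j, M) = 9/(-2 + M)
I(H, r) = 104 + r/(3 + r) (I(H, r) = r/(3 + r) - 1*(-104) = r/(3 + r) + 104 = 104 + r/(3 + r))
1/(19283 + I(83, m(7*(-1), 4))) = 1/(19283 + 3*(104 + 35*(9/(-2 + 4)))/(3 + 9/(-2 + 4))) = 1/(19283 + 3*(104 + 35*(9/2))/(3 + 9/2)) = 1/(19283 + 3*(104 + 315/2)/(15/2)) = 1/(19283 + 3*(2/15)*(523/2)) = 1/(19283 + 523/5) = 1/(96938/5) = 5/96938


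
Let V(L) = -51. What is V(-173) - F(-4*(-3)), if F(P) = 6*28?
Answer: -219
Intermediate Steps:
F(P) = 168
V(-173) - F(-4*(-3)) = -51 - 1*168 = -51 - 168 = -219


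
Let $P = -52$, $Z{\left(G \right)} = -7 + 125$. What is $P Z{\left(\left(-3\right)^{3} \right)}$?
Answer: $-6136$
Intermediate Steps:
$Z{\left(G \right)} = 118$
$P Z{\left(\left(-3\right)^{3} \right)} = \left(-52\right) 118 = -6136$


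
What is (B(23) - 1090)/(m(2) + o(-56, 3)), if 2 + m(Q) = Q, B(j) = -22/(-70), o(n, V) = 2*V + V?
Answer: -12713/105 ≈ -121.08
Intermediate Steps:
o(n, V) = 3*V
B(j) = 11/35 (B(j) = -22*(-1/70) = 11/35)
m(Q) = -2 + Q
(B(23) - 1090)/(m(2) + o(-56, 3)) = (11/35 - 1090)/((-2 + 2) + 3*3) = -38139/(35*(0 + 9)) = -38139/35/9 = -38139/35*⅑ = -12713/105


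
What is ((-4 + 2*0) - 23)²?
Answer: 729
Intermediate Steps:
((-4 + 2*0) - 23)² = ((-4 + 0) - 23)² = (-4 - 23)² = (-27)² = 729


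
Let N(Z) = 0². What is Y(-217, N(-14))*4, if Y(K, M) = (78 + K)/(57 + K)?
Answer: 139/40 ≈ 3.4750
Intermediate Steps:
N(Z) = 0
Y(K, M) = (78 + K)/(57 + K)
Y(-217, N(-14))*4 = ((78 - 217)/(57 - 217))*4 = (-139/(-160))*4 = -1/160*(-139)*4 = (139/160)*4 = 139/40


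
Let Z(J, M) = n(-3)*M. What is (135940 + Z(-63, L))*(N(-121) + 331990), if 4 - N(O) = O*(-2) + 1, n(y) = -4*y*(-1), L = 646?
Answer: 42526497188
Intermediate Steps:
n(y) = 4*y
Z(J, M) = -12*M (Z(J, M) = (4*(-3))*M = -12*M)
N(O) = 3 + 2*O (N(O) = 4 - (O*(-2) + 1) = 4 - (-2*O + 1) = 4 - (1 - 2*O) = 4 + (-1 + 2*O) = 3 + 2*O)
(135940 + Z(-63, L))*(N(-121) + 331990) = (135940 - 12*646)*((3 + 2*(-121)) + 331990) = (135940 - 7752)*((3 - 242) + 331990) = 128188*(-239 + 331990) = 128188*331751 = 42526497188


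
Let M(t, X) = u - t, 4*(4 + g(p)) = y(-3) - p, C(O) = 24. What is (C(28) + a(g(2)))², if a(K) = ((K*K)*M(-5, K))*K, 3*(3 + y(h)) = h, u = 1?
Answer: 15186609/16 ≈ 9.4916e+5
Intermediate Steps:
y(h) = -3 + h/3
g(p) = -5 - p/4 (g(p) = -4 + ((-3 + (⅓)*(-3)) - p)/4 = -4 + ((-3 - 1) - p)/4 = -4 + (-4 - p)/4 = -4 + (-1 - p/4) = -5 - p/4)
M(t, X) = 1 - t
a(K) = 6*K³ (a(K) = ((K*K)*(1 - 1*(-5)))*K = (K²*(1 + 5))*K = (K²*6)*K = (6*K²)*K = 6*K³)
(C(28) + a(g(2)))² = (24 + 6*(-5 - ¼*2)³)² = (24 + 6*(-5 - ½)³)² = (24 + 6*(-11/2)³)² = (24 + 6*(-1331/8))² = (24 - 3993/4)² = (-3897/4)² = 15186609/16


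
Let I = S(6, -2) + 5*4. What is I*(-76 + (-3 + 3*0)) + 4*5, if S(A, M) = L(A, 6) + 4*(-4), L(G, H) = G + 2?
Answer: -928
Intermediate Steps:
L(G, H) = 2 + G
S(A, M) = -14 + A (S(A, M) = (2 + A) + 4*(-4) = (2 + A) - 16 = -14 + A)
I = 12 (I = (-14 + 6) + 5*4 = -8 + 20 = 12)
I*(-76 + (-3 + 3*0)) + 4*5 = 12*(-76 + (-3 + 3*0)) + 4*5 = 12*(-76 + (-3 + 0)) + 20 = 12*(-76 - 3) + 20 = 12*(-79) + 20 = -948 + 20 = -928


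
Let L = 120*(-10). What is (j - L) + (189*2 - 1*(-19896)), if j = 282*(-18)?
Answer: 16398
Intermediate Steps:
j = -5076
L = -1200
(j - L) + (189*2 - 1*(-19896)) = (-5076 - 1*(-1200)) + (189*2 - 1*(-19896)) = (-5076 + 1200) + (378 + 19896) = -3876 + 20274 = 16398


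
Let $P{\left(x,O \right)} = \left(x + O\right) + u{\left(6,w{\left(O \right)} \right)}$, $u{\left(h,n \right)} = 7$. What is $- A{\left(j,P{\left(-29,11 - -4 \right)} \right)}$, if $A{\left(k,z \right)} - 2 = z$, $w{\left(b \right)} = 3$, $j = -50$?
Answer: $5$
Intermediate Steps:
$P{\left(x,O \right)} = 7 + O + x$ ($P{\left(x,O \right)} = \left(x + O\right) + 7 = \left(O + x\right) + 7 = 7 + O + x$)
$A{\left(k,z \right)} = 2 + z$
$- A{\left(j,P{\left(-29,11 - -4 \right)} \right)} = - (2 + \left(7 + \left(11 - -4\right) - 29\right)) = - (2 + \left(7 + \left(11 + 4\right) - 29\right)) = - (2 + \left(7 + 15 - 29\right)) = - (2 - 7) = \left(-1\right) \left(-5\right) = 5$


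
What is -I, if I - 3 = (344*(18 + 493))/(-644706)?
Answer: -879167/322353 ≈ -2.7273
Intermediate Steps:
I = 879167/322353 (I = 3 + (344*(18 + 493))/(-644706) = 3 + (344*511)*(-1/644706) = 3 + 175784*(-1/644706) = 3 - 87892/322353 = 879167/322353 ≈ 2.7273)
-I = -1*879167/322353 = -879167/322353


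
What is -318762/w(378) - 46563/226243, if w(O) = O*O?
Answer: -1458718127/598638978 ≈ -2.4367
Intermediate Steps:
w(O) = O²
-318762/w(378) - 46563/226243 = -318762/(378²) - 46563/226243 = -318762/142884 - 46563*1/226243 = -318762*1/142884 - 46563/226243 = -5903/2646 - 46563/226243 = -1458718127/598638978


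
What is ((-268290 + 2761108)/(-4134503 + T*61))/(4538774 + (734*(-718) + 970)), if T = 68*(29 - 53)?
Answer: -1246409/8495063994130 ≈ -1.4672e-7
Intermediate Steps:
T = -1632 (T = 68*(-24) = -1632)
((-268290 + 2761108)/(-4134503 + T*61))/(4538774 + (734*(-718) + 970)) = ((-268290 + 2761108)/(-4134503 - 1632*61))/(4538774 + (734*(-718) + 970)) = (2492818/(-4134503 - 99552))/(4538774 + (-527012 + 970)) = (2492818/(-4234055))/(4538774 - 526042) = (2492818*(-1/4234055))/4012732 = -2492818/4234055*1/4012732 = -1246409/8495063994130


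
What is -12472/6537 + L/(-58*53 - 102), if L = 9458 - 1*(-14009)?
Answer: -193014851/20761512 ≈ -9.2968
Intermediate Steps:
L = 23467 (L = 9458 + 14009 = 23467)
-12472/6537 + L/(-58*53 - 102) = -12472/6537 + 23467/(-58*53 - 102) = -12472*1/6537 + 23467/(-3074 - 102) = -12472/6537 + 23467/(-3176) = -12472/6537 + 23467*(-1/3176) = -12472/6537 - 23467/3176 = -193014851/20761512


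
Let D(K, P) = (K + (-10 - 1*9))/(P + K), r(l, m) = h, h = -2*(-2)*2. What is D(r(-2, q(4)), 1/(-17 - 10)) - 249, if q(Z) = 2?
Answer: -53832/215 ≈ -250.38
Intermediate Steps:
h = 8 (h = 4*2 = 8)
r(l, m) = 8
D(K, P) = (-19 + K)/(K + P) (D(K, P) = (K + (-10 - 9))/(K + P) = (K - 19)/(K + P) = (-19 + K)/(K + P))
D(r(-2, q(4)), 1/(-17 - 10)) - 249 = (-19 + 8)/(8 + 1/(-17 - 10)) - 249 = -11/(8 + 1/(-27)) - 249 = -11/(8 - 1/27) - 249 = -11/(215/27) - 249 = (27/215)*(-11) - 249 = -297/215 - 249 = -53832/215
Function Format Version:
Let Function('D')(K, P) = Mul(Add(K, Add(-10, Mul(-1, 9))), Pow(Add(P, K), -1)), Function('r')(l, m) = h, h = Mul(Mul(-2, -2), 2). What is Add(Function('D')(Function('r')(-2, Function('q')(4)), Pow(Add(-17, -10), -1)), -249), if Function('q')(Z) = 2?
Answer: Rational(-53832, 215) ≈ -250.38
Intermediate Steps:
h = 8 (h = Mul(4, 2) = 8)
Function('r')(l, m) = 8
Function('D')(K, P) = Mul(Pow(Add(K, P), -1), Add(-19, K)) (Function('D')(K, P) = Mul(Add(K, Add(-10, -9)), Pow(Add(K, P), -1)) = Mul(Add(K, -19), Pow(Add(K, P), -1)) = Mul(Add(-19, K), Pow(Add(K, P), -1)) = Mul(Pow(Add(K, P), -1), Add(-19, K)))
Add(Function('D')(Function('r')(-2, Function('q')(4)), Pow(Add(-17, -10), -1)), -249) = Add(Mul(Pow(Add(8, Pow(Add(-17, -10), -1)), -1), Add(-19, 8)), -249) = Add(Mul(Pow(Add(8, Pow(-27, -1)), -1), -11), -249) = Add(Mul(Pow(Add(8, Rational(-1, 27)), -1), -11), -249) = Add(Mul(Pow(Rational(215, 27), -1), -11), -249) = Add(Mul(Rational(27, 215), -11), -249) = Add(Rational(-297, 215), -249) = Rational(-53832, 215)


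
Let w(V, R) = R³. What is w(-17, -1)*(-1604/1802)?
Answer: 802/901 ≈ 0.89012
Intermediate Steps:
w(-17, -1)*(-1604/1802) = (-1)³*(-1604/1802) = -(-1604)/1802 = -1*(-802/901) = 802/901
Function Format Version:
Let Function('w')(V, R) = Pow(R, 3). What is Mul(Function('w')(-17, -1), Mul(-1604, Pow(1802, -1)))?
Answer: Rational(802, 901) ≈ 0.89012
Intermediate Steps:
Mul(Function('w')(-17, -1), Mul(-1604, Pow(1802, -1))) = Mul(Pow(-1, 3), Mul(-1604, Pow(1802, -1))) = Mul(-1, Mul(-1604, Rational(1, 1802))) = Mul(-1, Rational(-802, 901)) = Rational(802, 901)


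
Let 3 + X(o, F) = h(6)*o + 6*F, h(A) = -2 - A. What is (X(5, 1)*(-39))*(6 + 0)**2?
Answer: 51948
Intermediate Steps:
X(o, F) = -3 - 8*o + 6*F (X(o, F) = -3 + ((-2 - 1*6)*o + 6*F) = -3 + ((-2 - 6)*o + 6*F) = -3 + (-8*o + 6*F) = -3 - 8*o + 6*F)
(X(5, 1)*(-39))*(6 + 0)**2 = ((-3 - 8*5 + 6*1)*(-39))*(6 + 0)**2 = ((-3 - 40 + 6)*(-39))*6**2 = -37*(-39)*36 = 1443*36 = 51948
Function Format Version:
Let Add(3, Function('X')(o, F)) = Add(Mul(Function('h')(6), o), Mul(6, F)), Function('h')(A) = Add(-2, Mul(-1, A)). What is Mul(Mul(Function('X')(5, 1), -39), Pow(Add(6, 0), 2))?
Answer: 51948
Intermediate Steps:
Function('X')(o, F) = Add(-3, Mul(-8, o), Mul(6, F)) (Function('X')(o, F) = Add(-3, Add(Mul(Add(-2, Mul(-1, 6)), o), Mul(6, F))) = Add(-3, Add(Mul(Add(-2, -6), o), Mul(6, F))) = Add(-3, Add(Mul(-8, o), Mul(6, F))) = Add(-3, Mul(-8, o), Mul(6, F)))
Mul(Mul(Function('X')(5, 1), -39), Pow(Add(6, 0), 2)) = Mul(Mul(Add(-3, Mul(-8, 5), Mul(6, 1)), -39), Pow(Add(6, 0), 2)) = Mul(Mul(Add(-3, -40, 6), -39), Pow(6, 2)) = Mul(Mul(-37, -39), 36) = Mul(1443, 36) = 51948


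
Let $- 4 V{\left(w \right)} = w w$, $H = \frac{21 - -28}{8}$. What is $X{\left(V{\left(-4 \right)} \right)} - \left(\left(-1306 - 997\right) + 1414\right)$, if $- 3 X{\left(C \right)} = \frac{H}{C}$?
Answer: $\frac{85393}{96} \approx 889.51$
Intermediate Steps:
$H = \frac{49}{8}$ ($H = \left(21 + 28\right) \frac{1}{8} = 49 \cdot \frac{1}{8} = \frac{49}{8} \approx 6.125$)
$V{\left(w \right)} = - \frac{w^{2}}{4}$ ($V{\left(w \right)} = - \frac{w w}{4} = - \frac{w^{2}}{4}$)
$X{\left(C \right)} = - \frac{49}{24 C}$ ($X{\left(C \right)} = - \frac{\frac{49}{8} \frac{1}{C}}{3} = - \frac{49}{24 C}$)
$X{\left(V{\left(-4 \right)} \right)} - \left(\left(-1306 - 997\right) + 1414\right) = - \frac{49}{24 \left(- \frac{\left(-4\right)^{2}}{4}\right)} - \left(\left(-1306 - 997\right) + 1414\right) = - \frac{49}{24 \left(\left(- \frac{1}{4}\right) 16\right)} - \left(-2303 + 1414\right) = - \frac{49}{24 \left(-4\right)} - -889 = \left(- \frac{49}{24}\right) \left(- \frac{1}{4}\right) + 889 = \frac{49}{96} + 889 = \frac{85393}{96}$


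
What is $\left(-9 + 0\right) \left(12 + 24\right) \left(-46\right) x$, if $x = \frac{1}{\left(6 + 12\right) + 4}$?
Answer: $\frac{7452}{11} \approx 677.45$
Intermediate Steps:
$x = \frac{1}{22}$ ($x = \frac{1}{18 + 4} = \frac{1}{22} \approx 0.045455$)
$\left(-9 + 0\right) \left(12 + 24\right) \left(-46\right) x = \left(-9 + 0\right) \left(12 + 24\right) \left(-46\right) \frac{1}{22} = \left(-9\right) 36 \left(-46\right) \frac{1}{22} = \left(-324\right) \left(-46\right) \frac{1}{22} = 14904 \cdot \frac{1}{22} = \frac{7452}{11}$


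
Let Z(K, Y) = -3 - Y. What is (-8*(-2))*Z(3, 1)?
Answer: -64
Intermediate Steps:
(-8*(-2))*Z(3, 1) = (-8*(-2))*(-3 - 1*1) = 16*(-3 - 1) = 16*(-4) = -64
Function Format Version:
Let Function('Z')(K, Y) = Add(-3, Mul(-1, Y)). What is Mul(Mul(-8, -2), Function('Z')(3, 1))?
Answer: -64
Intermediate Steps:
Mul(Mul(-8, -2), Function('Z')(3, 1)) = Mul(Mul(-8, -2), Add(-3, Mul(-1, 1))) = Mul(16, Add(-3, -1)) = Mul(16, -4) = -64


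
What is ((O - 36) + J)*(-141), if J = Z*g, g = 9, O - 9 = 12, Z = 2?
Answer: -423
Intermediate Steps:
O = 21 (O = 9 + 12 = 21)
J = 18 (J = 2*9 = 18)
((O - 36) + J)*(-141) = ((21 - 36) + 18)*(-141) = (-15 + 18)*(-141) = 3*(-141) = -423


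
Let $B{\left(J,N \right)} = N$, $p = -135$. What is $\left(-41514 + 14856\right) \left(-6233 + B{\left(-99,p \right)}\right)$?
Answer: $169758144$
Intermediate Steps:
$\left(-41514 + 14856\right) \left(-6233 + B{\left(-99,p \right)}\right) = \left(-41514 + 14856\right) \left(-6233 - 135\right) = \left(-26658\right) \left(-6368\right) = 169758144$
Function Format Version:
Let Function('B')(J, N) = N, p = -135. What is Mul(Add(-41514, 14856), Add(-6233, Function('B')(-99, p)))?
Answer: 169758144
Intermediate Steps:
Mul(Add(-41514, 14856), Add(-6233, Function('B')(-99, p))) = Mul(Add(-41514, 14856), Add(-6233, -135)) = Mul(-26658, -6368) = 169758144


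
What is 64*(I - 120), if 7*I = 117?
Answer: -46272/7 ≈ -6610.3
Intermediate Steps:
I = 117/7 (I = (⅐)*117 = 117/7 ≈ 16.714)
64*(I - 120) = 64*(117/7 - 120) = 64*(-723/7) = -46272/7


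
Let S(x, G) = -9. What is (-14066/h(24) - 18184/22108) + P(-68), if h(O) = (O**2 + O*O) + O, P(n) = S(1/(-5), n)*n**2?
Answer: -135288384055/3249876 ≈ -41629.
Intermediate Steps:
P(n) = -9*n**2
h(O) = O + 2*O**2 (h(O) = (O**2 + O**2) + O = 2*O**2 + O = O + 2*O**2)
(-14066/h(24) - 18184/22108) + P(-68) = (-14066*1/(24*(1 + 2*24)) - 18184/22108) - 9*(-68)**2 = (-14066*1/(24*(1 + 48)) - 18184*1/22108) - 9*4624 = (-14066/(24*49) - 4546/5527) - 41616 = (-14066/1176 - 4546/5527) - 41616 = (-14066*1/1176 - 4546/5527) - 41616 = (-7033/588 - 4546/5527) - 41616 = -41544439/3249876 - 41616 = -135288384055/3249876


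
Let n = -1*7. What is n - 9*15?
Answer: -142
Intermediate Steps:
n = -7
n - 9*15 = -7 - 9*15 = -7 - 135 = -142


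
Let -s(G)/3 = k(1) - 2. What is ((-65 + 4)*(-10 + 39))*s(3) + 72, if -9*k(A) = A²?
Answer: -33395/3 ≈ -11132.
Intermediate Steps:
k(A) = -A²/9
s(G) = 19/3 (s(G) = -3*(-⅑*1² - 2) = -3*(-⅑*1 - 2) = -3*(-⅑ - 2) = -3*(-19/9) = 19/3)
((-65 + 4)*(-10 + 39))*s(3) + 72 = ((-65 + 4)*(-10 + 39))*(19/3) + 72 = -61*29*(19/3) + 72 = -1769*19/3 + 72 = -33611/3 + 72 = -33395/3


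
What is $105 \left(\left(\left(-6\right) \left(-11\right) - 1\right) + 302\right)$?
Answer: $38535$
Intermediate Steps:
$105 \left(\left(\left(-6\right) \left(-11\right) - 1\right) + 302\right) = 105 \left(\left(66 - 1\right) + 302\right) = 105 \left(65 + 302\right) = 105 \cdot 367 = 38535$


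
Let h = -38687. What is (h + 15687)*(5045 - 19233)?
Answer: 326324000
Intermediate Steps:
(h + 15687)*(5045 - 19233) = (-38687 + 15687)*(5045 - 19233) = -23000*(-14188) = 326324000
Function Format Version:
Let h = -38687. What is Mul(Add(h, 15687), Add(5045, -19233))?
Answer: 326324000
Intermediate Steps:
Mul(Add(h, 15687), Add(5045, -19233)) = Mul(Add(-38687, 15687), Add(5045, -19233)) = Mul(-23000, -14188) = 326324000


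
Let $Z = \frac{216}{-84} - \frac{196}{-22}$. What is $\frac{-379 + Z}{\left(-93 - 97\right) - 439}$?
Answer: $\frac{28695}{48433} \approx 0.59247$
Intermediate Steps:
$Z = \frac{488}{77}$ ($Z = 216 \left(- \frac{1}{84}\right) - - \frac{98}{11} = - \frac{18}{7} + \frac{98}{11} = \frac{488}{77} \approx 6.3377$)
$\frac{-379 + Z}{\left(-93 - 97\right) - 439} = \frac{-379 + \frac{488}{77}}{\left(-93 - 97\right) - 439} = - \frac{28695}{77 \left(-190 - 439\right)} = - \frac{28695}{77 \left(-629\right)} = \left(- \frac{28695}{77}\right) \left(- \frac{1}{629}\right) = \frac{28695}{48433}$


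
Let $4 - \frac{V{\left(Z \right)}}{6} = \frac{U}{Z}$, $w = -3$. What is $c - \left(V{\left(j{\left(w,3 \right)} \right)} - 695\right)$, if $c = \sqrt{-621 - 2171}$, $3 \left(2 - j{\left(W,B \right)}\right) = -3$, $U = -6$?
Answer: $659 + 2 i \sqrt{698} \approx 659.0 + 52.839 i$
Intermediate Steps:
$j{\left(W,B \right)} = 3$ ($j{\left(W,B \right)} = 2 - -1 = 2 + 1 = 3$)
$V{\left(Z \right)} = 24 + \frac{36}{Z}$ ($V{\left(Z \right)} = 24 - 6 \left(- \frac{6}{Z}\right) = 24 + \frac{36}{Z}$)
$c = 2 i \sqrt{698}$ ($c = \sqrt{-2792} = 2 i \sqrt{698} \approx 52.839 i$)
$c - \left(V{\left(j{\left(w,3 \right)} \right)} - 695\right) = 2 i \sqrt{698} - \left(\left(24 + \frac{36}{3}\right) - 695\right) = 2 i \sqrt{698} - \left(\left(24 + 36 \cdot \frac{1}{3}\right) - 695\right) = 2 i \sqrt{698} - \left(\left(24 + 12\right) - 695\right) = 2 i \sqrt{698} - \left(36 - 695\right) = 2 i \sqrt{698} - -659 = 2 i \sqrt{698} + 659 = 659 + 2 i \sqrt{698}$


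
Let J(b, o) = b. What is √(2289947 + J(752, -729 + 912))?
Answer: √2290699 ≈ 1513.5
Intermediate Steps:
√(2289947 + J(752, -729 + 912)) = √(2289947 + 752) = √2290699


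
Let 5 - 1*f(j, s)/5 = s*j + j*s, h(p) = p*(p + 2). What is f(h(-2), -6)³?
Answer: 15625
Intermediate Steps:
h(p) = p*(2 + p)
f(j, s) = 25 - 10*j*s (f(j, s) = 25 - 5*(s*j + j*s) = 25 - 5*(j*s + j*s) = 25 - 10*j*s)
f(h(-2), -6)³ = (25 - 10*(-2*(2 - 2))*(-6))³ = (25 - 10*(-2*0)*(-6))³ = (25 - 10*0*(-6))³ = (25 + 0)³ = 25³ = 15625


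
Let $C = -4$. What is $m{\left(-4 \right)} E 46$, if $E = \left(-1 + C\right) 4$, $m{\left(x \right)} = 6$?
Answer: $-5520$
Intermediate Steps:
$E = -20$ ($E = \left(-1 - 4\right) 4 = \left(-5\right) 4 = -20$)
$m{\left(-4 \right)} E 46 = 6 \left(-20\right) 46 = \left(-120\right) 46 = -5520$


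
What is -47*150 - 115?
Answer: -7165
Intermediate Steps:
-47*150 - 115 = -7050 - 115 = -7165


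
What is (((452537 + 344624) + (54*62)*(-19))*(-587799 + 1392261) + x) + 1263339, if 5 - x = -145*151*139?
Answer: 590116602387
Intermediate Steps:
x = 3043410 (x = 5 - (-145*151)*139 = 5 - (-21895)*139 = 5 - 1*(-3043405) = 5 + 3043405 = 3043410)
(((452537 + 344624) + (54*62)*(-19))*(-587799 + 1392261) + x) + 1263339 = (((452537 + 344624) + (54*62)*(-19))*(-587799 + 1392261) + 3043410) + 1263339 = ((797161 + 3348*(-19))*804462 + 3043410) + 1263339 = ((797161 - 63612)*804462 + 3043410) + 1263339 = (733549*804462 + 3043410) + 1263339 = (590112295638 + 3043410) + 1263339 = 590115339048 + 1263339 = 590116602387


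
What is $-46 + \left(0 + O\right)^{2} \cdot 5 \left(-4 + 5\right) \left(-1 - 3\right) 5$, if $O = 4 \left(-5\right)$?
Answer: $-40046$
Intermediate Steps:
$O = -20$
$-46 + \left(0 + O\right)^{2} \cdot 5 \left(-4 + 5\right) \left(-1 - 3\right) 5 = -46 + \left(0 - 20\right)^{2} \cdot 5 \left(-4 + 5\right) \left(-1 - 3\right) 5 = -46 + \left(-20\right)^{2} \cdot 5 \cdot 1 \left(-4\right) 5 = -46 + 400 \cdot 5 \left(-4\right) 5 = -46 + 400 \left(\left(-20\right) 5\right) = -46 + 400 \left(-100\right) = -46 - 40000 = -40046$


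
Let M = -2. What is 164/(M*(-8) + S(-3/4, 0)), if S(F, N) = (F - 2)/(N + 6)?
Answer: 3936/373 ≈ 10.552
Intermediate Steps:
S(F, N) = (-2 + F)/(6 + N)
164/(M*(-8) + S(-3/4, 0)) = 164/(-2*(-8) + (-2 - 3/4)/(6 + 0)) = 164/(16 + (-2 - 3*¼)/6) = 164/(16 + (-2 - ¾)/6) = 164/(16 + (⅙)*(-11/4)) = 164/(16 - 11/24) = 164/(373/24) = 164*(24/373) = 3936/373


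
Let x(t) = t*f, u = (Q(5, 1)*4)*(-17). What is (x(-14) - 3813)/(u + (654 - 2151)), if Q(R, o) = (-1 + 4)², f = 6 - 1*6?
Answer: 1271/703 ≈ 1.8080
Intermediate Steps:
f = 0 (f = 6 - 6 = 0)
Q(R, o) = 9 (Q(R, o) = 3² = 9)
u = -612 (u = (9*4)*(-17) = 36*(-17) = -612)
x(t) = 0 (x(t) = t*0 = 0)
(x(-14) - 3813)/(u + (654 - 2151)) = (0 - 3813)/(-612 + (654 - 2151)) = -3813/(-612 - 1497) = -3813/(-2109) = -3813*(-1/2109) = 1271/703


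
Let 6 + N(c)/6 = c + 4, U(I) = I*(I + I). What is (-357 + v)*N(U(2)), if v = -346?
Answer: -25308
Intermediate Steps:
U(I) = 2*I² (U(I) = I*(2*I) = 2*I²)
N(c) = -12 + 6*c (N(c) = -36 + 6*(c + 4) = -36 + 6*(4 + c) = -36 + (24 + 6*c) = -12 + 6*c)
(-357 + v)*N(U(2)) = (-357 - 346)*(-12 + 6*(2*2²)) = -703*(-12 + 6*(2*4)) = -703*(-12 + 6*8) = -703*(-12 + 48) = -703*36 = -25308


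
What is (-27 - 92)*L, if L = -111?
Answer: 13209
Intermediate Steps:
(-27 - 92)*L = (-27 - 92)*(-111) = -119*(-111) = 13209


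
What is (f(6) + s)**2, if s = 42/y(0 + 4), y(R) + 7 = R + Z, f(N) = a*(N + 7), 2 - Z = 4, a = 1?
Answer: 529/25 ≈ 21.160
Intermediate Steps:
Z = -2 (Z = 2 - 1*4 = 2 - 4 = -2)
f(N) = 7 + N (f(N) = 1*(N + 7) = 1*(7 + N) = 7 + N)
y(R) = -9 + R (y(R) = -7 + (R - 2) = -7 + (-2 + R) = -9 + R)
s = -42/5 (s = 42/(-9 + (0 + 4)) = 42/(-9 + 4) = 42/(-5) = 42*(-1/5) = -42/5 ≈ -8.4000)
(f(6) + s)**2 = ((7 + 6) - 42/5)**2 = (13 - 42/5)**2 = (23/5)**2 = 529/25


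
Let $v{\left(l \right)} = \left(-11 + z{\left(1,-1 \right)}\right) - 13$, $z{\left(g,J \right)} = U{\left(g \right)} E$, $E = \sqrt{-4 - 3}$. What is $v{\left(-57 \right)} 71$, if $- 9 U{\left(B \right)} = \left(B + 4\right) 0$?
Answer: $-1704$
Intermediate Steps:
$U{\left(B \right)} = 0$ ($U{\left(B \right)} = - \frac{\left(B + 4\right) 0}{9} = - \frac{\left(4 + B\right) 0}{9} = \left(- \frac{1}{9}\right) 0 = 0$)
$E = i \sqrt{7}$ ($E = \sqrt{-7} = i \sqrt{7} \approx 2.6458 i$)
$z{\left(g,J \right)} = 0$ ($z{\left(g,J \right)} = 0 i \sqrt{7} = 0$)
$v{\left(l \right)} = -24$ ($v{\left(l \right)} = \left(-11 + 0\right) - 13 = -11 - 13 = -24$)
$v{\left(-57 \right)} 71 = \left(-24\right) 71 = -1704$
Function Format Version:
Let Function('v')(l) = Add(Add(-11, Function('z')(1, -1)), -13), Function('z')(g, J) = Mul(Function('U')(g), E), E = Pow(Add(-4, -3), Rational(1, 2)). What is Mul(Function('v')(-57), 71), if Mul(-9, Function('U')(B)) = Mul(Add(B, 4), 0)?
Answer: -1704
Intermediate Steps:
Function('U')(B) = 0 (Function('U')(B) = Mul(Rational(-1, 9), Mul(Add(B, 4), 0)) = Mul(Rational(-1, 9), Mul(Add(4, B), 0)) = Mul(Rational(-1, 9), 0) = 0)
E = Mul(I, Pow(7, Rational(1, 2))) (E = Pow(-7, Rational(1, 2)) = Mul(I, Pow(7, Rational(1, 2))) ≈ Mul(2.6458, I))
Function('z')(g, J) = 0 (Function('z')(g, J) = Mul(0, Mul(I, Pow(7, Rational(1, 2)))) = 0)
Function('v')(l) = -24 (Function('v')(l) = Add(Add(-11, 0), -13) = Add(-11, -13) = -24)
Mul(Function('v')(-57), 71) = Mul(-24, 71) = -1704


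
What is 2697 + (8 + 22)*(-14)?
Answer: 2277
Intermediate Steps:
2697 + (8 + 22)*(-14) = 2697 + 30*(-14) = 2697 - 420 = 2277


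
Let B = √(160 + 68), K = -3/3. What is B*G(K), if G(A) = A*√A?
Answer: -2*I*√57 ≈ -15.1*I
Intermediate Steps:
K = -1 (K = -3*⅓ = -1)
G(A) = A^(3/2)
B = 2*√57 (B = √228 = 2*√57 ≈ 15.100)
B*G(K) = (2*√57)*(-1)^(3/2) = (2*√57)*(-I) = -2*I*√57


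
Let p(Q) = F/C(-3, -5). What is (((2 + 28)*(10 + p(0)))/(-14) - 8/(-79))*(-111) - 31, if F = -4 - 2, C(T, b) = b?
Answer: 207119/79 ≈ 2621.8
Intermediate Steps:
F = -6
p(Q) = 6/5 (p(Q) = -6/(-5) = -6*(-1/5) = 6/5)
(((2 + 28)*(10 + p(0)))/(-14) - 8/(-79))*(-111) - 31 = (((2 + 28)*(10 + 6/5))/(-14) - 8/(-79))*(-111) - 31 = ((30*(56/5))*(-1/14) - 8*(-1/79))*(-111) - 31 = (336*(-1/14) + 8/79)*(-111) - 31 = (-24 + 8/79)*(-111) - 31 = -1888/79*(-111) - 31 = 209568/79 - 31 = 207119/79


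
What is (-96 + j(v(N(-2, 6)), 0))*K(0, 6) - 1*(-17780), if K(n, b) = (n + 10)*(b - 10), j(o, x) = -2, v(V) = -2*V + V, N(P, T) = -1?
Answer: 21700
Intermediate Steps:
v(V) = -V
K(n, b) = (-10 + b)*(10 + n) (K(n, b) = (10 + n)*(-10 + b) = (-10 + b)*(10 + n))
(-96 + j(v(N(-2, 6)), 0))*K(0, 6) - 1*(-17780) = (-96 - 2)*(-100 - 10*0 + 10*6 + 6*0) - 1*(-17780) = -98*(-100 + 0 + 60 + 0) + 17780 = -98*(-40) + 17780 = 3920 + 17780 = 21700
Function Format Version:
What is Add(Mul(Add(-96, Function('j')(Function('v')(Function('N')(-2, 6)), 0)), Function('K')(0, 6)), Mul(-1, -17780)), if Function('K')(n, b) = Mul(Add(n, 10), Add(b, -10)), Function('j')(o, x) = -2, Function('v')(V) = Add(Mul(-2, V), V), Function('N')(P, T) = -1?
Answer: 21700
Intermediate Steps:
Function('v')(V) = Mul(-1, V)
Function('K')(n, b) = Mul(Add(-10, b), Add(10, n)) (Function('K')(n, b) = Mul(Add(10, n), Add(-10, b)) = Mul(Add(-10, b), Add(10, n)))
Add(Mul(Add(-96, Function('j')(Function('v')(Function('N')(-2, 6)), 0)), Function('K')(0, 6)), Mul(-1, -17780)) = Add(Mul(Add(-96, -2), Add(-100, Mul(-10, 0), Mul(10, 6), Mul(6, 0))), Mul(-1, -17780)) = Add(Mul(-98, Add(-100, 0, 60, 0)), 17780) = Add(Mul(-98, -40), 17780) = Add(3920, 17780) = 21700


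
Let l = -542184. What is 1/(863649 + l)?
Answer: 1/321465 ≈ 3.1108e-6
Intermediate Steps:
1/(863649 + l) = 1/(863649 - 542184) = 1/321465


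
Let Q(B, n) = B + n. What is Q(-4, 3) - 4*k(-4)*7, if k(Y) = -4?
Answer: 111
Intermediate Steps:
Q(-4, 3) - 4*k(-4)*7 = (-4 + 3) - 4*(-4)*7 = -1 + 16*7 = -1 + 112 = 111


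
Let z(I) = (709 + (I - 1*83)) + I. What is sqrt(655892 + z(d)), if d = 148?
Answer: sqrt(656814) ≈ 810.44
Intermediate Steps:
z(I) = 626 + 2*I (z(I) = (709 + (I - 83)) + I = (709 + (-83 + I)) + I = (626 + I) + I = 626 + 2*I)
sqrt(655892 + z(d)) = sqrt(655892 + (626 + 2*148)) = sqrt(655892 + (626 + 296)) = sqrt(655892 + 922) = sqrt(656814)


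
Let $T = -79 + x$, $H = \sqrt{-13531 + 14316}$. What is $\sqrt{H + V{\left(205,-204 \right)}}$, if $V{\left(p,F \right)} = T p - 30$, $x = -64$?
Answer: $\sqrt{-29345 + \sqrt{785}} \approx 171.22 i$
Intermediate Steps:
$H = \sqrt{785} \approx 28.018$
$T = -143$ ($T = -79 - 64 = -143$)
$V{\left(p,F \right)} = -30 - 143 p$ ($V{\left(p,F \right)} = - 143 p - 30 = -30 - 143 p$)
$\sqrt{H + V{\left(205,-204 \right)}} = \sqrt{\sqrt{785} - 29345} = \sqrt{-29345 + \sqrt{785}}$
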